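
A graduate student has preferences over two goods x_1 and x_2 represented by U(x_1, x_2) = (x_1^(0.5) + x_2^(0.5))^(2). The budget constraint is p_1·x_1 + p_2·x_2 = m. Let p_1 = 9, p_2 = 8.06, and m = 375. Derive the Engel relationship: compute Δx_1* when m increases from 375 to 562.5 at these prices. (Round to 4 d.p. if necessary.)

Δx_1* = 9.8427

With the ratio pinned down, the budget gives x_1* = m/(p_1 + p_2·(x_2/x_1)) and x_2* = (x_2/x_1)·x_1*.
Numerically x_2/x_1 = 1.246852, so x_1* = 375/(9 + 8.06·1.246852) = 19.6854.
At m' = 562.5: x_1* = 29.5281. Change: 29.5281 − 19.6854 = 9.8427.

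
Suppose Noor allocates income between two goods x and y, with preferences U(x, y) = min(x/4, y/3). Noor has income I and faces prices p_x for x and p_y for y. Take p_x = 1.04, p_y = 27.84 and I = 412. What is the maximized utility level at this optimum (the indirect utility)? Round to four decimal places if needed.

With perfect complements, no substitution: consume in ratio x:y = 4:3.
Budget: p_x·x + p_y·(3/4)·x = I, so (4·p_x + 3·p_y)·x = 4·I.
Demand: x*(p_x,p_y,I) = 4·I/(4·p_x + 3·p_y), y* = 3·I/(4·p_x + 3·p_y).
Here 4·1.04 + 3·27.84 = 87.68, giving x* = 18.7956 and y* = 14.0967.
Utility at the optimum: U(18.7956, 14.0967) = 4.6989.

V = 4.6989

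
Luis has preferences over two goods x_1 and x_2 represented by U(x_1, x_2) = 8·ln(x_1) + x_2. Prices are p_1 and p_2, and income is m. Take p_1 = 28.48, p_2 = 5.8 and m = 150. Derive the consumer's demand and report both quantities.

x_1* = 1.6292, x_2* = 17.8621

So x_1*(p_1,p_2) = 8·p_2/p_1, independent of income; and x_2* = (m − 8·p_2)/p_2.
At the given prices: x_1* = 8·5.8/28.48 = 1.6292, and x_2* = 17.8621.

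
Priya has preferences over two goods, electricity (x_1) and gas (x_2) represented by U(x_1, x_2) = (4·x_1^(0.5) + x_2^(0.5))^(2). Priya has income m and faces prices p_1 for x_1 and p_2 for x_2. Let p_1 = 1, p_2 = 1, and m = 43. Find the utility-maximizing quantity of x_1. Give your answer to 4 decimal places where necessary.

From the CES first-order condition, 4·(x_2/x_1)^(0.5) = p_1/p_2.
Hence x_2/x_1 = ((1/4)·p_1/p_2)^(1/(0.5)), i.e. raised to the 2 power.
With the ratio pinned down, the budget gives x_1* = m/(p_1 + p_2·(x_2/x_1)) and x_2* = (x_2/x_1)·x_1*.
Numerically x_2/x_1 = 0.0625, so x_1* = 43/(1 + 1·0.0625) = 40.4706.

x_1* = 40.4706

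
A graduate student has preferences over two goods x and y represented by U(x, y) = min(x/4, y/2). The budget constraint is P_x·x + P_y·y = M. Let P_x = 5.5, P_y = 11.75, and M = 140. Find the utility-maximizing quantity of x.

x* = 12.3077

Leontief preferences: the optimum is at the kink where x/4 = y/2, i.e. y = (1/2)·x.
Budget: P_x·x + P_y·(1/2)·x = M, so (4·P_x + 2·P_y)·x = 4·M.
Demand: x*(P_x,P_y,M) = 4·M/(4·P_x + 2·P_y), y* = 2·M/(4·P_x + 2·P_y).
Here 4·5.5 + 2·11.75 = 45.5, giving x* = 12.3077.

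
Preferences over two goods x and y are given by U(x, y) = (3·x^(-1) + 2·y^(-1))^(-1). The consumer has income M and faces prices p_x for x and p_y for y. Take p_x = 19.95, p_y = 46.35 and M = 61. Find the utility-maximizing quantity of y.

y* = 0.7297

MU_x ∝ 3·x^(-2), MU_y ∝ 2·y^(-2), so MRS = (3/2)·(y/x)^(2) = p_x/p_y.
Hence y/x = ((2/3)·p_x/p_y)^(1/(2)), i.e. raised to the 0.5 power.
With the ratio pinned down, the budget gives x* = M/(p_x + p_y·(y/x)) and y* = (y/x)·x*.
Numerically y/x = 0.535674, so x* = 61/(19.95 + 46.35·0.535674) = 1.3623 and y* = 0.535674·1.3623 = 0.7297.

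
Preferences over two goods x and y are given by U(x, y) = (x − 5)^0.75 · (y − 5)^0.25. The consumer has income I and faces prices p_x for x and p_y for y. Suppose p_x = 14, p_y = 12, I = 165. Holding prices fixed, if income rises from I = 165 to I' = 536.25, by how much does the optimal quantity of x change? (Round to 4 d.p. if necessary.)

After buying the subsistence bundle (5, 5), a share 0.75 of the remaining income goes to x: x* = 5 + 0.75·(I − 5p_x − 5p_y)/p_x.
Discretionary income = 165 − 5·14 − 5·12 = 35; x* = 5 + 0.75·35/14 = 6.875.
At I' = 536.25: x* = 26.7634. Change: 26.7634 − 6.875 = 19.8884.

Δx* = 19.8884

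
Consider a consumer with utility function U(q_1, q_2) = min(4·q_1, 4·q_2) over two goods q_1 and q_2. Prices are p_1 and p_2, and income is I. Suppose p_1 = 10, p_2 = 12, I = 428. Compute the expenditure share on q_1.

Demand: q_1*(p_1,p_2,I) = 4·I/(4·p_1 + 4·p_2), q_2* = 4·I/(4·p_1 + 4·p_2).
Here 4·10 + 4·12 = 88, giving q_1* = 19.4545 and q_2* = 19.4545.
Expenditure on q_1: 10·19.4545 = 194.5455; share = 0.4545.

share on q_1 = 0.4545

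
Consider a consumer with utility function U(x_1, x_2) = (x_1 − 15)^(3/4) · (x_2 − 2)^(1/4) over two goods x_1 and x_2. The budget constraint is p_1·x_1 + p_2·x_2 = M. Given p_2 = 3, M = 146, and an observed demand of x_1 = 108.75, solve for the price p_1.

This is Cobb-Douglas in (x_1−15, x_2−2): tangency gives 0.75·p_2·(x_2−2) = 0.25·p_1·(x_1−15).
Substituting into the budget: x_1* = 15 + 0.75·(M − 15·p_1 − 2·p_2)/p_1, and x_2* = 2 + 0.25·(…)/p_2.
Set x_1* = 108.75 in the demand function and solve for p_1: p_1 = 1.

p_1 = 1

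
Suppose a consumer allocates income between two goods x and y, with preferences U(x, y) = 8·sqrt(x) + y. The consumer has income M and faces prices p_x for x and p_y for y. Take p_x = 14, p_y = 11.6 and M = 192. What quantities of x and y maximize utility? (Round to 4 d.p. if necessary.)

x* = 10.9845, y* = 3.2946

Utility is quasi-linear in y; the FOC for x is 4/√x = p_x/p_y.
Thus x* = (4·p_y/p_x)² — independent of M — with the rest of income spent on y.
Plugging in: x* = (4·11.6/14)² = 10.9845, y* = 3.2946.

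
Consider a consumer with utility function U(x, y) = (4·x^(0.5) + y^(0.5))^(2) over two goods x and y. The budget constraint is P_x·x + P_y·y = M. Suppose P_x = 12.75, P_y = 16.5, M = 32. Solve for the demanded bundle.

From the CES first-order condition, 4·(y/x)^(0.5) = P_x/P_y.
Solve for the ratio: y/x = [(1/4)·P_x/P_y]^(2).
With the ratio pinned down, the budget gives x* = M/(P_x + P_y·(y/x)) and y* = (y/x)·x*.
Numerically y/x = 0.037319, so x* = 32/(12.75 + 16.5·0.037319) = 2.3942 and y* = 0.037319·2.3942 = 0.0893.

x* = 2.3942, y* = 0.0893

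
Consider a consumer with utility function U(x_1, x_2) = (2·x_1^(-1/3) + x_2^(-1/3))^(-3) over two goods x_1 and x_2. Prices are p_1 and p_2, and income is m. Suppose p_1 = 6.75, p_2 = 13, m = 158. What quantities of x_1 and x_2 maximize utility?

x_1* = 13.7653, x_2* = 5.0065

MU_x_1 ∝ 2·x_1^(-4/3), MU_x_2 ∝ x_2^(-4/3), so MRS = 2·(x_2/x_1)^(4/3) = p_1/p_2.
Solve for the ratio: x_2/x_1 = [(1/2)·p_1/p_2]^(0.75).
With the ratio pinned down, the budget gives x_1* = m/(p_1 + p_2·(x_2/x_1)) and x_2* = (x_2/x_1)·x_1*.
Numerically x_2/x_1 = 0.363704, so x_1* = 158/(6.75 + 13·0.363704) = 13.7653 and x_2* = 0.363704·13.7653 = 5.0065.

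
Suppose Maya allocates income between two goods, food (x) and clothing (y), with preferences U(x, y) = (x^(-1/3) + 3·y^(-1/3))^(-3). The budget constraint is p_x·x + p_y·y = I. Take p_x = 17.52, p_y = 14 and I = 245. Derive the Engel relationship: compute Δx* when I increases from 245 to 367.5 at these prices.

Δx* = 2.216

From the CES first-order condition, (1/3)·(y/x)^(4/3) = p_x/p_y.
Hence y/x = (3·p_x/p_y)^(1/(4/3)), i.e. raised to the 0.75 power.
Substitute y = (y/x)·x into the budget: x* = I/(p_x + p_y·(y/x)).
Numerically y/x = 2.69709, so x* = 245/(17.52 + 14·2.69709) = 4.432.
At I' = 367.5: x* = 6.6481. Change: 6.6481 − 4.432 = 2.216.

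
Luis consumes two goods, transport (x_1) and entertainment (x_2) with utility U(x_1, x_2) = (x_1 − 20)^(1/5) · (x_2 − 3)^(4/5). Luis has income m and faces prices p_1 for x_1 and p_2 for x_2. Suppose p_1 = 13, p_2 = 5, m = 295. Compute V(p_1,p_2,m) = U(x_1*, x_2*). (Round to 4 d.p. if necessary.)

Let x_1' = x_1−20, x_2' = x_2−3. MRS = (1/4)·x_2'/x_1' = p_1/p_2.
Substituting into the budget: x_1* = 20 + 0.2·(m − 20·p_1 − 3·p_2)/p_1, and x_2* = 3 + 0.8·(…)/p_2.
Discretionary income = 295 − 20·13 − 3·5 = 20; x_1* = 20 + 0.2·20/13 = 20.3077; x_2* = 3 + 0.8·20/5 = 6.2.
Utility at the optimum: U(20.3077, 6.2) = 2.0033.

V = 2.0033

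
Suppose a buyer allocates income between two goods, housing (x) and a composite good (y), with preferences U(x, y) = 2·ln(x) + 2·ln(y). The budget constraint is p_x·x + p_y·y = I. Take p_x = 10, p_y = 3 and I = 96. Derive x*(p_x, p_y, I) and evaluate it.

The MRS is y/x. Set MRS = p_x/p_y.
Rearranging, p_y·y = p_x·x. Substituting into the budget gives p_x·x·(1 + 1) = I.
Demand: x*(p_x,p_y,I) = 0.5·I/p_x and y* = 0.5·I/p_y.
At p_x=10, p_y=3, I=96: x* = 0.5·96/10 = 4.8.

x* = 4.8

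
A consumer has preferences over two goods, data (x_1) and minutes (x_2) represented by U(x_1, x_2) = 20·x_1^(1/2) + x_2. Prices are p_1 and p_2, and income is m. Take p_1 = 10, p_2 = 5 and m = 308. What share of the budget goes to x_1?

MU_x_1 = 10/√x_1, MU_x_2 = 1. Tangency: 10/√x_1 = p_1/p_2.
Solve: √x_1 = 10·p_2/p_1, so x_1*(p_1,p_2) = (10·p_2/p_1)², and x_2* = (m − p_1·x_1*)/p_2.
Plugging in: x_1* = (10·5/10)² = 25, x_2* = 11.6.
Expenditure on x_1: 10·25 = 250; share = 0.8117.

share on x_1 = 0.8117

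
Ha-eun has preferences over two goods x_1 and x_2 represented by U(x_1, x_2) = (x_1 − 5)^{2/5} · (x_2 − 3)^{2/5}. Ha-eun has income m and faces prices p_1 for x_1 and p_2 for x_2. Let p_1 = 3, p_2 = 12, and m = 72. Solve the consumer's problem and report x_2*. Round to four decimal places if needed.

Let x_1' = x_1−5, x_2' = x_2−3. MRS = x_2'/x_1' = p_1/p_2.
Substituting into the budget: x_1* = 5 + 0.5·(m − 5·p_1 − 3·p_2)/p_1, and x_2* = 3 + 0.5·(…)/p_2.
Discretionary income = 72 − 5·3 − 3·12 = 21; x_2* = 3 + 0.5·21/12 = 3.875.

x_2* = 3.875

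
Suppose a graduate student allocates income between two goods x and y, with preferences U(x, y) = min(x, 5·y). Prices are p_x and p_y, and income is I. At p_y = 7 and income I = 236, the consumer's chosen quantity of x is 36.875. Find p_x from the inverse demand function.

p_x = 5

With perfect complements, no substitution: consume in ratio x:y = 5:1.
Budget: p_x·x + p_y·(1/5)·x = I, so (5·p_x + p_y)·x = 5·I.
Demand: x*(p_x,p_y,I) = 5·I/(5·p_x + p_y), y* = I/(5·p_x + p_y).
Set x* = 36.875 in the demand function and solve for p_x: p_x = 5.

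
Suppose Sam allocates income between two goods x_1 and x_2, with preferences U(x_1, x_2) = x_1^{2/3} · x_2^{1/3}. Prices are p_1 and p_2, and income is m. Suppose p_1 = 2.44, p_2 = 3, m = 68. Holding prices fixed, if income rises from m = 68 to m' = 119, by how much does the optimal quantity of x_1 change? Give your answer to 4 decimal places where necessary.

Δx_1* = 13.9344

The MRS is 2·x_2/x_1. Set MRS = p_1/p_2.
So 2/3·p_2·x_2 = 1/3·p_1·x_1; combined with the budget, a share 2/3 of income goes to x_1.
Demand: x_1*(p_1,p_2,m) = 2/3·m/p_1 and x_2* = 1/3·m/p_2.
At p_1=2.44, p_2=3, m=68: x_1* = 2/3·68/2.44 = 18.5792.
At m' = 119: x_1* = 32.5137. Change: 32.5137 − 18.5792 = 13.9344.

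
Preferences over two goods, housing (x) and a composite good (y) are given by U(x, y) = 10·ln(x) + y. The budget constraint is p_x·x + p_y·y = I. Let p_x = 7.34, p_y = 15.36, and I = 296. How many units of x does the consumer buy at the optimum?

x* = 20.9264

Set MRS = p_x/p_y: (10/x)/1 = p_x/p_y.
So x*(p_x,p_y) = 10·p_y/p_x, independent of income; and y* = (I − 10·p_y)/p_y.
At the given prices: x* = 10·15.36/7.34 = 20.9264.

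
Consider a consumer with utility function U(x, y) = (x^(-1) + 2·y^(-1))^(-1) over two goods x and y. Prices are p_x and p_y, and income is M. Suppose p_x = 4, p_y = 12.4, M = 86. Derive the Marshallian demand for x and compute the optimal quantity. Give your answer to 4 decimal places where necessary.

x* = 6.1605

From the CES first-order condition, (1/2)·(y/x)^(2) = p_x/p_y.
Solve for the ratio: y/x = [2·p_x/p_y]^(0.5).
With the ratio pinned down, the budget gives x* = M/(p_x + p_y·(y/x)) and y* = (y/x)·x*.
Numerically y/x = 0.803219, so x* = 86/(4 + 12.4·0.803219) = 6.1605.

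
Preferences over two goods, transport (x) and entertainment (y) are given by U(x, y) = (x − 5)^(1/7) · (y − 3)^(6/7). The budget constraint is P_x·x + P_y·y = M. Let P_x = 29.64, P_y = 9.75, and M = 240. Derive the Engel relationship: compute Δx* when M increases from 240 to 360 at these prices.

MRS = (1/6)·(y−3)/(x−5). Tangency with P_x/P_y gives y−3 = 6·(P_x/P_y)·(x−5).
Substituting into the budget: x* = 5 + 1/7·(M − 5·P_x − 3·P_y)/P_x, and y* = 3 + 6/7·(…)/P_y.
Discretionary income = 240 − 5·29.64 − 3·9.75 = 62.55; x* = 5 + 1/7·62.55/29.64 = 5.3015.
At M' = 360: x* = 5.8798. Change: 5.8798 − 5.3015 = 0.5784.

Δx* = 0.5784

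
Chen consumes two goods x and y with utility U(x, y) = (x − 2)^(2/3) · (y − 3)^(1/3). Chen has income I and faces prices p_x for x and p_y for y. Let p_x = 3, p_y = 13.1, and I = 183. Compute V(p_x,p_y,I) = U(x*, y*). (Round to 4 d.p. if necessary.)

Let x' = x−2, y' = y−3. MRS = 2·y'/x' = p_x/p_y.
Substituting into the budget: x* = 2 + 2/3·(I − 2·p_x − 3·p_y)/p_x, and y* = 3 + 1/3·(…)/p_y.
Discretionary income = 183 − 2·3 − 3·13.1 = 137.7; x* = 2 + 2/3·137.7/3 = 32.6; y* = 3 + 1/3·137.7/13.1 = 6.5038.
Utility at the optimum: U(32.6, 6.5038) = 14.8592.

V = 14.8592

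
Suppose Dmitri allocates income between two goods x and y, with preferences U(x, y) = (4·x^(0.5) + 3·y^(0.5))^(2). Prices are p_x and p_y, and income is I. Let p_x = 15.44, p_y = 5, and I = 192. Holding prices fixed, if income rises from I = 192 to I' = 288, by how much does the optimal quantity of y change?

MRS = MU_x/MU_y = (4/3)·(y/x)^(0.5). Set equal to p_x/p_y.
Solve for the ratio: y/x = [(3/4)·p_x/p_y]^(2).
Substitute y = (y/x)·x into the budget: x* = I/(p_x + p_y·(y/x)).
Numerically y/x = 5.363856, so x* = 192/(15.44 + 5·5.363856) = 4.5434 and y* = 5.363856·4.5434 = 24.37.
At I' = 288: y* = 36.5551. Change: 36.5551 − 24.37 = 12.185.

Δy* = 12.185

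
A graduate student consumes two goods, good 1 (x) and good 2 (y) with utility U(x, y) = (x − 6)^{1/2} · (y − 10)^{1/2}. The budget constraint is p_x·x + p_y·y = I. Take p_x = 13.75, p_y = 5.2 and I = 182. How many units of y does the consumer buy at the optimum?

y* = 14.5673

This is Cobb-Douglas in (x−6, y−10): tangency gives 0.5·p_y·(y−10) = 0.5·p_x·(x−6).
Substituting into the budget: x* = 6 + 0.5·(I − 6·p_x − 10·p_y)/p_x, and y* = 10 + 0.5·(…)/p_y.
Discretionary income = 182 − 6·13.75 − 10·5.2 = 47.5; y* = 10 + 0.5·47.5/5.2 = 14.5673.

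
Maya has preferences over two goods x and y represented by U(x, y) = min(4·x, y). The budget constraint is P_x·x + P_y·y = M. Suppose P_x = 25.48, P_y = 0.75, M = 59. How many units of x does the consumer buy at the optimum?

x* = 2.0716

With perfect complements, no substitution: consume in ratio x:y = 1:4.
Budget: P_x·x + P_y·4·x = M, so (P_x + 4·P_y)·x = M.
Demand: x*(P_x,P_y,M) = M/(P_x + 4·P_y), y* = 4·M/(P_x + 4·P_y).
Here 25.48 + 4·0.75 = 28.48, giving x* = 2.0716.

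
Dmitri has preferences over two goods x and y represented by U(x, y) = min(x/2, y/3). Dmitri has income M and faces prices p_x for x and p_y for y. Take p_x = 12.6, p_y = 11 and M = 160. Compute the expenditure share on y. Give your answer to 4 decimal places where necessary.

With perfect complements, no substitution: consume in ratio x:y = 2:3.
Budget: p_x·x + p_y·(3/2)·x = M, so (2·p_x + 3·p_y)·x = 2·M.
Demand: x*(p_x,p_y,M) = 2·M/(2·p_x + 3·p_y), y* = 3·M/(2·p_x + 3·p_y).
Here 2·12.6 + 3·11 = 58.2, giving x* = 5.4983 and y* = 8.2474.
Expenditure on y: 11·8.2474 = 90.7216; share = 0.567.

share on y = 0.567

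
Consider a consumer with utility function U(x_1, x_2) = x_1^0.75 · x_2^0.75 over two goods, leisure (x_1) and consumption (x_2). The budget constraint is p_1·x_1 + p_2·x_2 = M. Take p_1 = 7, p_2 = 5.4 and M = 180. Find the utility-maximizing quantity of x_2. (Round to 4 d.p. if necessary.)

x_2* = 16.6667

MU_x_1/MU_x_2 = (0.75·x_2)/(0.75·x_1); tangency sets this equal to p_1/p_2.
So 0.75·p_2·x_2 = 0.75·p_1·x_1; combined with the budget, a share 0.5 of income goes to x_1.
Demand: x_1*(p_1,p_2,M) = 0.5·M/p_1 and x_2* = 0.5·M/p_2.
At p_1=7, p_2=5.4, M=180: x_2* = 0.5·180/5.4 = 16.6667.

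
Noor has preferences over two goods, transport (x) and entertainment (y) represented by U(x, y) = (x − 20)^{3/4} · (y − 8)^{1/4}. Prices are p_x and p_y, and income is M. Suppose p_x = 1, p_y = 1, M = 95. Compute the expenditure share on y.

share on y = 0.2605

Let x' = x−20, y' = y−8. MRS = 3·y'/x' = p_x/p_y.
Substituting into the budget: x* = 20 + 0.75·(M − 20·p_x − 8·p_y)/p_x, and y* = 8 + 0.25·(…)/p_y.
Discretionary income = 95 − 20·1 − 8·1 = 67; x* = 20 + 0.75·67/1 = 70.25; y* = 8 + 0.25·67/1 = 24.75.
Expenditure on y: 1·24.75 = 24.75; share = 0.2605.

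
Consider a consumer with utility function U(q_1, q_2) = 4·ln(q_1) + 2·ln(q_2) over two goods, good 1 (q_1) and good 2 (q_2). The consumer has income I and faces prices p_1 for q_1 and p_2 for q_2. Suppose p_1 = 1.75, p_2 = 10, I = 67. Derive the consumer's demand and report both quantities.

The MRS is 2·q_2/q_1. Set MRS = p_1/p_2.
Rearranging, p_2·q_2 = (1/2)·p_1·q_1. Substituting into the budget gives p_1·q_1·(1 + (1/2)) = I.
Demand: q_1*(p_1,p_2,I) = 2/3·I/p_1 and q_2* = 1/3·I/p_2.
At p_1=1.75, p_2=10, I=67: q_1* = 2/3·67/1.75 = 25.5238, q_2* = 2.2333.

q_1* = 25.5238, q_2* = 2.2333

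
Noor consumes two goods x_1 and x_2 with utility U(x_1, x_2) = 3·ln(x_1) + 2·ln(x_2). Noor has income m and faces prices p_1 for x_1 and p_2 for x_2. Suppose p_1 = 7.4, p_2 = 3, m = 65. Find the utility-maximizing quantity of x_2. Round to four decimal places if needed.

x_2* = 8.6667

Demand: x_1*(p_1,p_2,m) = 0.6·m/p_1 and x_2* = 0.4·m/p_2.
At p_1=7.4, p_2=3, m=65: x_2* = 0.4·65/3 = 8.6667.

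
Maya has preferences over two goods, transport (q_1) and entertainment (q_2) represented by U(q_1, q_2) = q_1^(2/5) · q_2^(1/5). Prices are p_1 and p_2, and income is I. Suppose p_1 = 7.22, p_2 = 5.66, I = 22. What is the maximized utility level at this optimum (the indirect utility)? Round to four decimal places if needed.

Demand: q_1*(p_1,p_2,I) = 2/3·I/p_1 and q_2* = 1/3·I/p_2.
At p_1=7.22, p_2=5.66, I=22: q_1* = 2/3·22/7.22 = 2.0314, q_2* = 1.2956.
Utility at the optimum: U(2.0314, 1.2956) = 1.3983.

V = 1.3983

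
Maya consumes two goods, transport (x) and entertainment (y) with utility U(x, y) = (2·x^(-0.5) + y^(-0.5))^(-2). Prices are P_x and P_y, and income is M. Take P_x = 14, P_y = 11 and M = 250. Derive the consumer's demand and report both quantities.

MRS = MU_x/MU_y = 2·(y/x)^(1.5). Set equal to P_x/P_y.
Solve for the ratio: y/x = [(1/2)·P_x/P_y]^(2/3).
Substitute y = (y/x)·x into the budget: x* = M/(P_x + P_y·(y/x)).
Numerically y/x = 0.739838, so x* = 250/(14 + 11·0.739838) = 11.2927 and y* = 0.739838·11.2927 = 8.3548.

x* = 11.2927, y* = 8.3548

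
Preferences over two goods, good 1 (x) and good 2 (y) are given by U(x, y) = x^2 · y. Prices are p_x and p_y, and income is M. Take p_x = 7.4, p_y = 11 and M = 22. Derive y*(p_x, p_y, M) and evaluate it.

Demand: x*(p_x,p_y,M) = 2/3·M/p_x and y* = 1/3·M/p_y.
At p_x=7.4, p_y=11, M=22: y* = 1/3·22/11 = 0.6667.

y* = 0.6667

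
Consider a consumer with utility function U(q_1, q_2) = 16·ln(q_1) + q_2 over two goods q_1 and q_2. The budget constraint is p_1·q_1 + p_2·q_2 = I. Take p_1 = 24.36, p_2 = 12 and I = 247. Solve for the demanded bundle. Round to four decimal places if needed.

Set MRS = p_1/p_2: (16/q_1)/1 = p_1/p_2.
So q_1*(p_1,p_2) = 16·p_2/p_1, independent of income; and q_2* = (I − 16·p_2)/p_2.
At the given prices: q_1* = 16·12/24.36 = 7.8818, and q_2* = 4.5833.

q_1* = 7.8818, q_2* = 4.5833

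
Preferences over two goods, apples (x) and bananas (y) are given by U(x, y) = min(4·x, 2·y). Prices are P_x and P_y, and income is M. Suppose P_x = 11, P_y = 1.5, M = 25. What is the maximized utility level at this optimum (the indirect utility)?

Leontief preferences: the optimum is at the kink where x/2 = y/4, i.e. y = 2·x.
Budget: P_x·x + P_y·2·x = M, so (2·P_x + 4·P_y)·x = 2·M.
Demand: x*(P_x,P_y,M) = 2·M/(2·P_x + 4·P_y), y* = 4·M/(2·P_x + 4·P_y).
Here 2·11 + 4·1.5 = 28, giving x* = 1.7857 and y* = 3.5714.
Utility at the optimum: U(1.7857, 3.5714) = 7.1429.

V = 7.1429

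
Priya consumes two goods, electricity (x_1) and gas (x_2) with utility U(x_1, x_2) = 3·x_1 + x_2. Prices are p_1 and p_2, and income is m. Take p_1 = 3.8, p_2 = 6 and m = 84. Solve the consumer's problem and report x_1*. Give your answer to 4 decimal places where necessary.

x_1* = 22.1053

x_1 gives more utility per dollar, so spend all income on x_1: x_1* = m/p_1, x_2* = 0.
Numerically: x_1* = 22.1053, x_2* = 0.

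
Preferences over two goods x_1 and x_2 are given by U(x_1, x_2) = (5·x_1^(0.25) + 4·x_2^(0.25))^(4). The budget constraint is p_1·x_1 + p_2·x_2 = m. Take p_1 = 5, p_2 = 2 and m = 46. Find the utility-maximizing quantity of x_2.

x_2* = 11.5455

MU_x_1 ∝ 5·x_1^(-0.75), MU_x_2 ∝ 4·x_2^(-0.75), so MRS = (5/4)·(x_2/x_1)^(0.75) = p_1/p_2.
Hence x_2/x_1 = ((4/5)·p_1/p_2)^(1/(0.75)), i.e. raised to the 4/3 power.
With the ratio pinned down, the budget gives x_1* = m/(p_1 + p_2·(x_2/x_1)) and x_2* = (x_2/x_1)·x_1*.
Numerically x_2/x_1 = 2.519842, so x_1* = 46/(5 + 2·2.519842) = 4.5818 and x_2* = 2.519842·4.5818 = 11.5455.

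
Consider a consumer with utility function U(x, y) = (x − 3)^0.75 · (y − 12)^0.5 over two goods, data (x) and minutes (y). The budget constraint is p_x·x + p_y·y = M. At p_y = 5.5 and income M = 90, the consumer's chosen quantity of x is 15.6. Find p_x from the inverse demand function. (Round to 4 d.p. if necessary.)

p_x = 1

MRS = (3/2)·(y−12)/(x−3). Tangency with p_x/p_y gives y−12 = (2/3)·(p_x/p_y)·(x−3).
After buying the subsistence bundle (3, 12), a share 0.6 of the remaining income goes to x: x* = 3 + 0.6·(M − 3p_x − 12p_y)/p_x.
Set x* = 15.6 in the demand function and solve for p_x: p_x = 1.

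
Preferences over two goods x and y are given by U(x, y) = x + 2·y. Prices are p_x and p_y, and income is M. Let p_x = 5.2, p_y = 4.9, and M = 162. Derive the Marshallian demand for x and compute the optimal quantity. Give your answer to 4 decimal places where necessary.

y gives more utility per dollar, so spend all income on y: y* = M/p_y, x* = 0.
Numerically: x* = 0, y* = 33.0612.

x* = 0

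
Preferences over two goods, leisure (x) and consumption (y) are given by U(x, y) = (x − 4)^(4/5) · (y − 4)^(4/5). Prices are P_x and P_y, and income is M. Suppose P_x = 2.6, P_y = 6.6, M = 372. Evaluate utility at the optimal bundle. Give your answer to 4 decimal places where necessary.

V = 372.5843

MRS = (y−4)/(x−4). Tangency with P_x/P_y gives y−4 = (P_x/P_y)·(x−4).
After buying the subsistence bundle (4, 4), a share 0.5 of the remaining income goes to x: x* = 4 + 0.5·(M − 4P_x − 4P_y)/P_x.
Discretionary income = 372 − 4·2.6 − 4·6.6 = 335.2; x* = 4 + 0.5·335.2/2.6 = 68.4615; y* = 4 + 0.5·335.2/6.6 = 29.3939.
Utility at the optimum: U(68.4615, 29.3939) = 372.5843.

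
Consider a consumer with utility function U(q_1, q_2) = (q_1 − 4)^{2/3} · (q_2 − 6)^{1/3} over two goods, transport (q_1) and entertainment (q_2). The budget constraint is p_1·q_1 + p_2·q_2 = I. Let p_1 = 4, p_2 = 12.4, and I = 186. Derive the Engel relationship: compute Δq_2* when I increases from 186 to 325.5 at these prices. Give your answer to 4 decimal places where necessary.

Δq_2* = 3.75

Let q_1' = q_1−4, q_2' = q_2−6. MRS = 2·q_2'/q_1' = p_1/p_2.
Substituting into the budget: q_1* = 4 + 2/3·(I − 4·p_1 − 6·p_2)/p_1, and q_2* = 6 + 1/3·(…)/p_2.
Discretionary income = 186 − 4·4 − 6·12.4 = 95.6; q_2* = 6 + 1/3·95.6/12.4 = 8.5699.
At I' = 325.5: q_2* = 12.3199. Change: 12.3199 − 8.5699 = 3.75.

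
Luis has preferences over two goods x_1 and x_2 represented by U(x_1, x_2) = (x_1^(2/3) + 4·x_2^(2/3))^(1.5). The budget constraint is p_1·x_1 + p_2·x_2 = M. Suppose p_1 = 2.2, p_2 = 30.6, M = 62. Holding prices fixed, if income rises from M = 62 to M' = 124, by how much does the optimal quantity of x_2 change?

Δx_2* = 0.5037

From the CES first-order condition, (1/4)·(x_2/x_1)^(1/3) = p_1/p_2.
Solve for the ratio: x_2/x_1 = [4·p_1/p_2]^(3).
With the ratio pinned down, the budget gives x_1* = M/(p_1 + p_2·(x_2/x_1)) and x_2* = (x_2/x_1)·x_1*.
Numerically x_2/x_1 = 0.023784, so x_1* = 62/(2.2 + 30.6·0.023784) = 21.1764 and x_2* = 0.023784·21.1764 = 0.5037.
At M' = 124: x_2* = 1.0073. Change: 1.0073 − 0.5037 = 0.5037.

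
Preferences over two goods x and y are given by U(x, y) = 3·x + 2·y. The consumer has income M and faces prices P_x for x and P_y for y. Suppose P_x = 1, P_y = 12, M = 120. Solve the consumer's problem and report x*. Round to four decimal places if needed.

x* = 120

x gives more utility per dollar, so spend all income on x: x* = M/P_x, y* = 0.
Numerically: x* = 120, y* = 0.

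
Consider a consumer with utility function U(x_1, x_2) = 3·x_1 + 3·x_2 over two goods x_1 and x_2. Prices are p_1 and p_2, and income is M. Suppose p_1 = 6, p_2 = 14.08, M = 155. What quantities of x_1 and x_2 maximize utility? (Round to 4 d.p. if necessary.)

x_1* = 25.8333, x_2* = 0

x_1 gives more utility per dollar, so spend all income on x_1: x_1* = M/p_1, x_2* = 0.
Numerically: x_1* = 25.8333, x_2* = 0.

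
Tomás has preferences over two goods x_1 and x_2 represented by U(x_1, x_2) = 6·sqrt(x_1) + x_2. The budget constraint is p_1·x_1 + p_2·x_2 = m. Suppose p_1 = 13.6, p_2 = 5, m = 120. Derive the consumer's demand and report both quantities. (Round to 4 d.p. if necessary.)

Set MRS = p_1/p_2: 3·x_1^(−1/2) = p_1/p_2.
Thus x_1* = (3·p_2/p_1)² — independent of m — with the rest of income spent on x_2.
Plugging in: x_1* = (3·5/13.6)² = 1.2165, x_2* = 20.6912.

x_1* = 1.2165, x_2* = 20.6912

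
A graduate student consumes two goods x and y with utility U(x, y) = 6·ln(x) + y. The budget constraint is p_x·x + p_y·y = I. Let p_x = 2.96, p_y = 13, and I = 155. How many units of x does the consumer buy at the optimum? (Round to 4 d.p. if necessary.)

So x*(p_x,p_y) = 6·p_y/p_x, independent of income; and y* = (I − 6·p_y)/p_y.
At the given prices: x* = 6·13/2.96 = 26.3514.

x* = 26.3514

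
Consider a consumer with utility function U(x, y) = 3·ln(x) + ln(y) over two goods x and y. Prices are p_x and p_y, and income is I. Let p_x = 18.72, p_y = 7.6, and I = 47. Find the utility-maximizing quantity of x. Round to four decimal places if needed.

Tangency: MRS = 3·y/x = p_x/p_y.
So 3·p_y·y = p_x·x; combined with the budget, a share 0.75 of income goes to x.
Demand: x*(p_x,p_y,I) = 0.75·I/p_x and y* = 0.25·I/p_y.
At p_x=18.72, p_y=7.6, I=47: x* = 0.75·47/18.72 = 1.883.

x* = 1.883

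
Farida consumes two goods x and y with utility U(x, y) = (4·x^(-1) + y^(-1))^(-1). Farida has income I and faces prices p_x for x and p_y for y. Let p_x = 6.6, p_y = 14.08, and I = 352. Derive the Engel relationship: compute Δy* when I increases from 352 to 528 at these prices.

Δy* = 5.2758

With the ratio pinned down, the budget gives x* = I/(p_x + p_y·(y/x)) and y* = (y/x)·x*.
Numerically y/x = 0.342327, so x* = 352/(6.6 + 14.08·0.342327) = 30.8232 and y* = 0.342327·30.8232 = 10.5516.
At I' = 528: y* = 15.8274. Change: 15.8274 − 10.5516 = 5.2758.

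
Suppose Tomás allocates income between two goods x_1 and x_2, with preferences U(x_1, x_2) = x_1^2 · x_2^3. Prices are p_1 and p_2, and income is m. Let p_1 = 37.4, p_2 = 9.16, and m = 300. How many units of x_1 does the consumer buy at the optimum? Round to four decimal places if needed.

x_1* = 3.2086

MU_x_1/MU_x_2 = (2·x_2)/(3·x_1); tangency sets this equal to p_1/p_2.
Rearranging, p_2·x_2 = (3/2)·p_1·x_1. Substituting into the budget gives p_1·x_1·(1 + (3/2)) = m.
Demand: x_1*(p_1,p_2,m) = 0.4·m/p_1 and x_2* = 0.6·m/p_2.
At p_1=37.4, p_2=9.16, m=300: x_1* = 0.4·300/37.4 = 3.2086.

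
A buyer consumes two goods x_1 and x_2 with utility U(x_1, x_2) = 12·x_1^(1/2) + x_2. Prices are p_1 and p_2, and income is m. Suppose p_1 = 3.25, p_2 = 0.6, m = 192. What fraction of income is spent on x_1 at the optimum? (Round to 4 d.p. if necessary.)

MU_x_1 = 6/√x_1, MU_x_2 = 1. Tangency: 6/√x_1 = p_1/p_2.
Solve: √x_1 = 6·p_2/p_1, so x_1*(p_1,p_2) = (6·p_2/p_1)², and x_2* = (m − p_1·x_1*)/p_2.
Plugging in: x_1* = (6·0.6/3.25)² = 1.227, x_2* = 313.3538.
Expenditure on x_1: 3.25·1.227 = 3.9877; share = 0.0208.

share on x_1 = 0.0208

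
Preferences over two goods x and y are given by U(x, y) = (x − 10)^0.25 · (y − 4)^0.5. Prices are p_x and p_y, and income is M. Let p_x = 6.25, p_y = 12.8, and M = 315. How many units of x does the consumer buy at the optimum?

After buying the subsistence bundle (10, 4), a share 1/3 of the remaining income goes to x: x* = 10 + 1/3·(M − 10p_x − 4p_y)/p_x.
Discretionary income = 315 − 10·6.25 − 4·12.8 = 201.3; x* = 10 + 1/3·201.3/6.25 = 20.736.

x* = 20.736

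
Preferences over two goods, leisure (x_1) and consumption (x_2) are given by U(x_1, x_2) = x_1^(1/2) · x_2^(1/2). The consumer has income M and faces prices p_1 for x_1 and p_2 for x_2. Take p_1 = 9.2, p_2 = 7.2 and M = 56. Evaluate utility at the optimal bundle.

MU_x_1/MU_x_2 = (0.5·x_2)/(0.5·x_1); tangency sets this equal to p_1/p_2.
So 0.5·p_2·x_2 = 0.5·p_1·x_1; combined with the budget, a share 0.5 of income goes to x_1.
Demand: x_1*(p_1,p_2,M) = 0.5·M/p_1 and x_2* = 0.5·M/p_2.
At p_1=9.2, p_2=7.2, M=56: x_1* = 0.5·56/9.2 = 3.0435, x_2* = 3.8889.
Utility at the optimum: U(3.0435, 3.8889) = 3.4403.

V = 3.4403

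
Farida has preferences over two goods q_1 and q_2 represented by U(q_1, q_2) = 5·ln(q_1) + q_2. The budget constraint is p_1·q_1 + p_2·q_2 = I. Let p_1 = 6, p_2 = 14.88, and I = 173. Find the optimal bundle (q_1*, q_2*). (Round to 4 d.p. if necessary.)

q_1* = 12.4, q_2* = 6.6263

MU_q_1 = 5/q_1, MU_q_2 = 1. Tangency: 5/q_1 = p_1/p_2.
So q_1*(p_1,p_2) = 5·p_2/p_1, independent of income; and q_2* = (I − 5·p_2)/p_2.
At the given prices: q_1* = 5·14.88/6 = 12.4, and q_2* = 6.6263.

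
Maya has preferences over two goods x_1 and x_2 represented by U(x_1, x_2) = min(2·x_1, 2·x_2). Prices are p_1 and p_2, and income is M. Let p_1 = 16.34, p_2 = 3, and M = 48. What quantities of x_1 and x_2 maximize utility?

With perfect complements, no substitution: consume in ratio x_1:x_2 = 2:2.
Budget: p_1·x_1 + p_2·x_1 = M, so (2·p_1 + 2·p_2)·x_1 = 2·M.
Demand: x_1*(p_1,p_2,M) = 2·M/(2·p_1 + 2·p_2), x_2* = 2·M/(2·p_1 + 2·p_2).
Here 2·16.34 + 2·3 = 38.68, giving x_1* = 2.4819 and x_2* = 2.4819.

x_1* = 2.4819, x_2* = 2.4819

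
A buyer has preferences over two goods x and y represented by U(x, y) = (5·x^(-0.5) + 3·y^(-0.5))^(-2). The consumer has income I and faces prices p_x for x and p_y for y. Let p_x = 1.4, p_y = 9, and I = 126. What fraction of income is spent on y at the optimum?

share on y = 0.5695

Numerically y/x = 0.205759, so x* = 126/(1.4 + 9·0.205759) = 38.7475 and y* = 0.205759·38.7475 = 7.9726.
Expenditure on y: 9·7.9726 = 71.7536; share = 0.5695.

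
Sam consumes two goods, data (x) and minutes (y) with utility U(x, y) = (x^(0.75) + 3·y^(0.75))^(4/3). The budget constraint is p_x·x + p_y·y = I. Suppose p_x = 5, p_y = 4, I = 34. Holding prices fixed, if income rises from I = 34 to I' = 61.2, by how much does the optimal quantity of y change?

Δy* = 6.7573

From the CES first-order condition, (1/3)·(y/x)^(0.25) = p_x/p_y.
Solve for the ratio: y/x = [3·p_x/p_y]^(4).
Substitute y = (y/x)·x into the budget: x* = I/(p_x + p_y·(y/x)).
Numerically y/x = 197.753906, so x* = 34/(5 + 4·197.753906) = 0.0427 and y* = 197.753906·0.0427 = 8.4466.
At I' = 61.2: y* = 15.2039. Change: 15.2039 − 8.4466 = 6.7573.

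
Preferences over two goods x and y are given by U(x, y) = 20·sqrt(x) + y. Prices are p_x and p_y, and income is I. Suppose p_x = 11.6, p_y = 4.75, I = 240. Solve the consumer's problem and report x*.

Utility is quasi-linear in y; the FOC for x is 10/√x = p_x/p_y.
Thus x* = (10·p_y/p_x)² — independent of I — with the rest of income spent on y.
Plugging in: x* = (10·4.75/11.6)² = 16.7676.

x* = 16.7676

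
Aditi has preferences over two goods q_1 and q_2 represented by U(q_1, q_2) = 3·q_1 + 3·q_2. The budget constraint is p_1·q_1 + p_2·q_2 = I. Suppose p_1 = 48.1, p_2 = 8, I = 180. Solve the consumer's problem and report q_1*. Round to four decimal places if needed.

q_1* = 0

Linear utility — the consumer picks whichever good has higher MU/price: 3/48.1 = 0.0624 vs 3/8 = 0.375.
q_2 gives more utility per dollar, so spend all income on q_2: q_2* = I/p_2, q_1* = 0.
Numerically: q_1* = 0, q_2* = 22.5.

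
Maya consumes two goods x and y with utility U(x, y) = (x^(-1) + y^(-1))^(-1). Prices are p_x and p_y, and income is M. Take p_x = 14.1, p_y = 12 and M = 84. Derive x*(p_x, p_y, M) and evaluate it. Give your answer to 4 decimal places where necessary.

MU_x ∝ x^(-2), MU_y ∝ y^(-2), so MRS = (y/x)^(2) = p_x/p_y.
Hence y/x = (p_x/p_y)^(1/(2)), i.e. raised to the 0.5 power.
Substitute y = (y/x)·x into the budget: x* = M/(p_x + p_y·(y/x)).
Numerically y/x = 1.083974, so x* = 84/(14.1 + 12·1.083974) = 3.0988.

x* = 3.0988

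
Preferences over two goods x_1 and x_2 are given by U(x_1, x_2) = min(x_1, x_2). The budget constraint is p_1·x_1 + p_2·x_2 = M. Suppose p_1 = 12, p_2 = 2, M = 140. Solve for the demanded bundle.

x_1* = 10, x_2* = 10

With perfect complements, no substitution: consume in ratio x_1:x_2 = 1:1.
Budget: p_1·x_1 + p_2·x_1 = M, so (p_1 + p_2)·x_1 = M.
Demand: x_1*(p_1,p_2,M) = M/(p_1 + p_2), x_2* = M/(p_1 + p_2).
Here 12 + 2 = 14, giving x_1* = 10 and x_2* = 10.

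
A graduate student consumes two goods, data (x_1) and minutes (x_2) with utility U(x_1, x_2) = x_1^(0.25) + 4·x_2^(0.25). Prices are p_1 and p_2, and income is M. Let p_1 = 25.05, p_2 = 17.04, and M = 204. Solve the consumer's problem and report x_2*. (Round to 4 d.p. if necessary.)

MRS = MU_x_1/MU_x_2 = (1/4)·(x_2/x_1)^(0.75). Set equal to p_1/p_2.
Solve for the ratio: x_2/x_1 = [4·p_1/p_2]^(4/3).
With the ratio pinned down, the budget gives x_1* = M/(p_1 + p_2·(x_2/x_1)) and x_2* = (x_2/x_1)·x_1*.
Numerically x_2/x_1 = 10.613636, so x_1* = 204/(25.05 + 17.04·10.613636) = 0.9907 and x_2* = 10.613636·0.9907 = 10.5154.

x_2* = 10.5154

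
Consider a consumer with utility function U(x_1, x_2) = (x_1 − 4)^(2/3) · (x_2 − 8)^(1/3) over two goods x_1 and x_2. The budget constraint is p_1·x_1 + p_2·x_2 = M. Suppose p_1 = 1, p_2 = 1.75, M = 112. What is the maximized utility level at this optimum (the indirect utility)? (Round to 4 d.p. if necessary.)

This is Cobb-Douglas in (x_1−4, x_2−8): tangency gives 2/3·p_2·(x_2−8) = 1/3·p_1·(x_1−4).
Substituting into the budget: x_1* = 4 + 2/3·(M − 4·p_1 − 8·p_2)/p_1, and x_2* = 8 + 1/3·(…)/p_2.
Discretionary income = 112 − 4·1 − 8·1.75 = 94; x_1* = 4 + 2/3·94/1 = 66.6667; x_2* = 8 + 1/3·94/1.75 = 25.9048.
Utility at the optimum: U(66.6667, 25.9048) = 41.2744.

V = 41.2744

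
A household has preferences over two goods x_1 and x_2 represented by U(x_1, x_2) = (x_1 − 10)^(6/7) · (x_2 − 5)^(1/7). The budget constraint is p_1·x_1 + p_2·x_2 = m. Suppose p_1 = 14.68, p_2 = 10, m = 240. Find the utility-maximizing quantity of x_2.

Let x_1' = x_1−10, x_2' = x_2−5. MRS = 6·x_2'/x_1' = p_1/p_2.
After buying the subsistence bundle (10, 5), a share 6/7 of the remaining income goes to x_1: x_1* = 10 + 6/7·(m − 10p_1 − 5p_2)/p_1.
Discretionary income = 240 − 10·14.68 − 5·10 = 43.2; x_2* = 5 + 1/7·43.2/10 = 5.6171.

x_2* = 5.6171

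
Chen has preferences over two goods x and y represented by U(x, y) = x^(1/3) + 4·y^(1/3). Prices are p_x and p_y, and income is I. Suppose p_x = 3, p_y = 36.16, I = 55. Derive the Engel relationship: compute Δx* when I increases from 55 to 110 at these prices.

Δx* = 5.5483

MU_x ∝ x^(-2/3), MU_y ∝ 4·y^(-2/3), so MRS = (1/4)·(y/x)^(2/3) = p_x/p_y.
Solve for the ratio: y/x = [4·p_x/p_y]^(1.5).
With the ratio pinned down, the budget gives x* = I/(p_x + p_y·(y/x)) and y* = (y/x)·x*.
Numerically y/x = 0.191174, so x* = 55/(3 + 36.16·0.191174) = 5.5483.
At I' = 110: x* = 11.0967. Change: 11.0967 − 5.5483 = 5.5483.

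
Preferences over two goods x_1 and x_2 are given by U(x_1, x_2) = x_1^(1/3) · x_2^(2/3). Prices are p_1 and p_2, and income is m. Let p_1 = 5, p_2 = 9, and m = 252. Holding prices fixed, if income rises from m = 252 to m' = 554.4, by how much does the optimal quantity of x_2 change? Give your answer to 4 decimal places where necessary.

Δx_2* = 22.4

MU_x_1/MU_x_2 = (1/3·x_2)/(2/3·x_1); tangency sets this equal to p_1/p_2.
So 1/3·p_2·x_2 = 2/3·p_1·x_1; combined with the budget, a share 1/3 of income goes to x_1.
Demand: x_1*(p_1,p_2,m) = 1/3·m/p_1 and x_2* = 2/3·m/p_2.
At p_1=5, p_2=9, m=252: x_2* = 2/3·252/9 = 18.6667.
At m' = 554.4: x_2* = 41.0667. Change: 41.0667 − 18.6667 = 22.4.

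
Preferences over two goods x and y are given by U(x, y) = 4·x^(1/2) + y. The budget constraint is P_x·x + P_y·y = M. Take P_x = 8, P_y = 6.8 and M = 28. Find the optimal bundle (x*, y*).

Plugging in: x* = (2·6.8/8)² = 2.89, y* = 0.7176.

x* = 2.89, y* = 0.7176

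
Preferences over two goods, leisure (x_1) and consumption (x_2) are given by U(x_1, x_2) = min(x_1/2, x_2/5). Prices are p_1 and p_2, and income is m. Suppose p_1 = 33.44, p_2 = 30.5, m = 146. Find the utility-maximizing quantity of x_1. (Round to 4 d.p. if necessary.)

With perfect complements, no substitution: consume in ratio x_1:x_2 = 2:5.
Budget: p_1·x_1 + p_2·(5/2)·x_1 = m, so (2·p_1 + 5·p_2)·x_1 = 2·m.
Demand: x_1*(p_1,p_2,m) = 2·m/(2·p_1 + 5·p_2), x_2* = 5·m/(2·p_1 + 5·p_2).
Here 2·33.44 + 5·30.5 = 219.38, giving x_1* = 1.331.

x_1* = 1.331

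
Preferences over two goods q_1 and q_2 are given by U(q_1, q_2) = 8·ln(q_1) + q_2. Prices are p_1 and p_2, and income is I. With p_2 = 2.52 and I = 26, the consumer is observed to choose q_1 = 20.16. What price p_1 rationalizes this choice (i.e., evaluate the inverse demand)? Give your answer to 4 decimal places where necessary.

Set MRS = p_1/p_2: (8/q_1)/1 = p_1/p_2.
So q_1*(p_1,p_2) = 8·p_2/p_1, independent of income; and q_2* = (I − 8·p_2)/p_2.
Set q_1* = 20.16 in the demand function and solve for p_1: p_1 = 1.

p_1 = 1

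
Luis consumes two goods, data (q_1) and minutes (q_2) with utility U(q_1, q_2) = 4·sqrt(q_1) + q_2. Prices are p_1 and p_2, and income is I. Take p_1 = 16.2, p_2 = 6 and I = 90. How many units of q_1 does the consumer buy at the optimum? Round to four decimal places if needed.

q_1* = 0.5487

MU_q_1 = 2/√q_1, MU_q_2 = 1. Tangency: 2/√q_1 = p_1/p_2.
Solve: √q_1 = 2·p_2/p_1, so q_1*(p_1,p_2) = (2·p_2/p_1)², and q_2* = (I − p_1·q_1*)/p_2.
Plugging in: q_1* = (2·6/16.2)² = 0.5487.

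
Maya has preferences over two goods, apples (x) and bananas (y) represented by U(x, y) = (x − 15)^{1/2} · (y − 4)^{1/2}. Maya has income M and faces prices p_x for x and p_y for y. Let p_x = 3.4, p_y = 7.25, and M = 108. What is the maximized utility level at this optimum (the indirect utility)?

V = 2.8198

This is Cobb-Douglas in (x−15, y−4): tangency gives 0.5·p_y·(y−4) = 0.5·p_x·(x−15).
After buying the subsistence bundle (15, 4), a share 0.5 of the remaining income goes to x: x* = 15 + 0.5·(M − 15p_x − 4p_y)/p_x.
Discretionary income = 108 − 15·3.4 − 4·7.25 = 28; x* = 15 + 0.5·28/3.4 = 19.1176; y* = 4 + 0.5·28/7.25 = 5.931.
Utility at the optimum: U(19.1176, 5.931) = 2.8198.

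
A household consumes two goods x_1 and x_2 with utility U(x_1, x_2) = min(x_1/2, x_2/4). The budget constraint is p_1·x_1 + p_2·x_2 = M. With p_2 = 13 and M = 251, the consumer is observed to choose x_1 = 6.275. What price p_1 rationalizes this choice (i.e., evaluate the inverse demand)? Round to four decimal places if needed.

p_1 = 14

Leontief preferences: the optimum is at the kink where x_1/2 = x_2/4, i.e. x_2 = 2·x_1.
Budget: p_1·x_1 + p_2·2·x_1 = M, so (2·p_1 + 4·p_2)·x_1 = 2·M.
Demand: x_1*(p_1,p_2,M) = 2·M/(2·p_1 + 4·p_2), x_2* = 4·M/(2·p_1 + 4·p_2).
Set x_1* = 6.275 in the demand function and solve for p_1: p_1 = 14.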